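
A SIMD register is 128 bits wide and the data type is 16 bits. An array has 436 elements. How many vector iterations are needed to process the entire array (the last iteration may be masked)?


Width = 128 / 16 = 8 elements per vector op
Iterations = ceil(436 / 8) = 55

55


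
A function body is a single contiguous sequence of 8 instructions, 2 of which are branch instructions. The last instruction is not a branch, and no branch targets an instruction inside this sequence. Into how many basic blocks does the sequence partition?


With no in-sequence branch targets, the leaders are the first instruction plus the instruction after each branch.
Number of basic blocks = branches + 1
= 2 + 1 = 3

3


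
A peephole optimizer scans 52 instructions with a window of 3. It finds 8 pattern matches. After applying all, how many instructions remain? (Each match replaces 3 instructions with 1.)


Each match removes 2 instructions.
Total removed = 8 * 2 = 16
Remaining = 52 - 16 = 36

36


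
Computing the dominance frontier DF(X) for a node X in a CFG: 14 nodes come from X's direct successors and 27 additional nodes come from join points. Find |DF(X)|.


DF(X) = direct successor contributions + join point contributions
= 14 + 27 = 41

41


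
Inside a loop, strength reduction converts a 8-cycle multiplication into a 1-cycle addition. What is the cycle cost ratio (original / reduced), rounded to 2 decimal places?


Ratio = mult_cost / add_cost = 8 / 1 = 8.0

8.0


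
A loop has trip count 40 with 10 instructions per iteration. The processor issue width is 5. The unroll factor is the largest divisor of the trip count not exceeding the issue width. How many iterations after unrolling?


Largest divisor of 40 <= 5 is 5
New iterations = 40 / 5 = 8

8


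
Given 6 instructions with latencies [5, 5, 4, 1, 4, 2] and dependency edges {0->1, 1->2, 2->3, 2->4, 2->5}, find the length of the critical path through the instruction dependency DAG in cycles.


Compute longest path through dependency graph: dist(Ik) = max over predecessors of dist + latency(Ik).
dist(I0) = latency 5 = 5
dist(I1) = dist(I0) + 5 = 5 + 5 = 10
dist(I2) = dist(I1) + 4 = 10 + 4 = 14
dist(I3) = dist(I2) + 1 = 14 + 1 = 15
dist(I4) = dist(I2) + 4 = 14 + 4 = 18
dist(I5) = dist(I2) + 2 = 14 + 2 = 16
Critical path = max dist = 18

18


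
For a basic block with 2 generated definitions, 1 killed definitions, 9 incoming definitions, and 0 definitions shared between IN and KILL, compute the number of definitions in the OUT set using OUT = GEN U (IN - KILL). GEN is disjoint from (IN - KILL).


IN - KILL: 9 - 0 = 9 surviving definitions
OUT = GEN + surviving = 2 + 9 = 11

11


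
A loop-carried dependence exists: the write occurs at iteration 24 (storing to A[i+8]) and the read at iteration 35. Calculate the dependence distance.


Distance = read iteration - write iteration
= 35 - 24 = 11

11


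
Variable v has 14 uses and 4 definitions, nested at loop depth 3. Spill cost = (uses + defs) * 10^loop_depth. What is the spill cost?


uses + defs = 14 + 4 = 18
10^3 = 1000
Spill cost = 18 * 1000 = 18000

18000


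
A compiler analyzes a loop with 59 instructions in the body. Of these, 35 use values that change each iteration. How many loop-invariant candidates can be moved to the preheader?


Invariant candidates = total - loop-dependent
= 59 - 35 = 24

24


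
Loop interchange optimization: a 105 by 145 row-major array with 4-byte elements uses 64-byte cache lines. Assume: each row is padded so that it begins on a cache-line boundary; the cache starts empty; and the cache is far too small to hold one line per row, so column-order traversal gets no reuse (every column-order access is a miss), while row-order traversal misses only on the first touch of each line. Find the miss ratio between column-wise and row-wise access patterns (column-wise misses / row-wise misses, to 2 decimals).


Each row occupies 145 * 4 = 580 bytes and starts on a line boundary, so it spans ceil(580 / 64) = 10 cache lines.
Row-major traversal misses (one per line touched): 105 * ceil(145 * 4 / 64) = 1050
Column-major traversal misses (no reuse, every access misses): 105 * 145 = 15225
Ratio = 15225 / 1050 = 14.5

14.5


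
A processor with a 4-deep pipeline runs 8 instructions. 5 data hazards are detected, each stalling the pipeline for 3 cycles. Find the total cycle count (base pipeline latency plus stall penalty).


Base cycles = 4 + 8 - 1 = 11
Total stalls = 5 * 3 = 15
Total = 11 + 15 = 26

26


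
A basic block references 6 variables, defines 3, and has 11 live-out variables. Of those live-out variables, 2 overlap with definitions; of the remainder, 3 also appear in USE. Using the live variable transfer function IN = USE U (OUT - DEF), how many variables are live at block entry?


OUT - DEF: 11 - 2 = 9
|IN| = |USE| + |OUT - DEF| - |USE ∩ (OUT - DEF)| = 6 + 9 - 3 = 12

12


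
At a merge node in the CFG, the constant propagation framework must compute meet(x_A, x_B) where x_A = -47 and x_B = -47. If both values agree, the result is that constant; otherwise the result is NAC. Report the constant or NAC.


Meet operation: if both paths give the same constant, result is that constant; if they differ, result is NAC (not-a-constant).
Path A: -47, Path B: -47 -> equal
Result: constant -> -47

-47


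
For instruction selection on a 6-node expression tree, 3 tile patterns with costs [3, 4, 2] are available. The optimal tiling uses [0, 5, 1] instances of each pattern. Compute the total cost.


Total cost = sum(count_i * cost_i)
= 0*3 + 5*4 + 1*2
= 22

22


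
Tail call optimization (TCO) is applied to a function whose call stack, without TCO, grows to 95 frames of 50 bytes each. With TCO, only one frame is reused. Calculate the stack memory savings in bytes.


Without TCO: 95 * 50 = 4750 bytes
With TCO: reuse 1 frame = 50 bytes
Savings = 4750 - 50 = 4700

4700


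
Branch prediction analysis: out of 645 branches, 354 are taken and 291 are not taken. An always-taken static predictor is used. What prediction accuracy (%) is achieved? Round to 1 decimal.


Predictor: always-taken
Correct predictions = 354
Accuracy = 354 / 645 * 100 = 54.9%

54.9


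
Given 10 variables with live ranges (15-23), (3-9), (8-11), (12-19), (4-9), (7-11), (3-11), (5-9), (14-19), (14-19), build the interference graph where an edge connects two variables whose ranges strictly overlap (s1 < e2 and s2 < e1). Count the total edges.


Check all pairs for overlapping intervals.
Two intervals (s1,e1) and (s2,e2) overlap if s1 < e2 and s2 < e1.
v0 (15-23) vs v1..v9: overlaps v3, v8, v9 -> 3
v1 (3-9) vs v2..v9: overlaps v2, v4, v5, v6, v7 -> 5
v2 (8-11) vs v3..v9: overlaps v4, v5, v6, v7 -> 4
v3 (12-19) vs v4..v9: overlaps v8, v9 -> 2
v4 (4-9) vs v5..v9: overlaps v5, v6, v7 -> 3
v5 (7-11) vs v6..v9: overlaps v6, v7 -> 2
v6 (3-11) vs v7..v9: overlaps v7 -> 1
v7 (5-9) vs v8..v9: overlaps none -> 0
v8 (14-19) vs v9: overlaps v9 -> 1
Total overlapping pairs = 3 + 5 + 4 + 2 + 3 + 2 + 1 + 0 + 1 = 21

21


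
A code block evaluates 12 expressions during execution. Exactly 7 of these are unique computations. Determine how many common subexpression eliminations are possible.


CSE count = total expressions - unique expressions
= 12 - 7 = 5

5


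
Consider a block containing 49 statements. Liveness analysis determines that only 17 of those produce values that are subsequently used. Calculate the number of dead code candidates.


Dead code = total statements - live definitions
= 49 - 17 = 32

32


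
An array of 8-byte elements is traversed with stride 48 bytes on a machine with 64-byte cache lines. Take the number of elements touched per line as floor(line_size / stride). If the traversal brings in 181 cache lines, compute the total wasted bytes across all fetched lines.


Elements per line = floor(64 / 48) = 1
Bytes used per line = 1 * 8 = 8
Wasted per line = 64 - 8 = 56
Total wasted = 56 * 181 = 10136

10136


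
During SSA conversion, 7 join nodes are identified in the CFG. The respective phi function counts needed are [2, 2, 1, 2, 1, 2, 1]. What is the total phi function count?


Total phi functions = sum of phi functions at each join node
= 2 + 2 + 1 + 2 + 1 + 2 + 1 = 11

11


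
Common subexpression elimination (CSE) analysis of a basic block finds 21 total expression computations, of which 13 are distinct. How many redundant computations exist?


CSE count = total expressions - unique expressions
= 21 - 13 = 8

8


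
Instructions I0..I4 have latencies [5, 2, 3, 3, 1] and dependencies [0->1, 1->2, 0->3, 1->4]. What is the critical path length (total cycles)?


Compute longest path through dependency graph: dist(Ik) = max over predecessors of dist + latency(Ik).
dist(I0) = latency 5 = 5
dist(I1) = dist(I0) + 2 = 5 + 2 = 7
dist(I2) = dist(I1) + 3 = 7 + 3 = 10
dist(I3) = dist(I0) + 3 = 5 + 3 = 8
dist(I4) = dist(I1) + 1 = 7 + 1 = 8
Critical path = max dist = 10

10


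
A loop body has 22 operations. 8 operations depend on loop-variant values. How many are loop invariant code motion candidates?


Invariant candidates = total - loop-dependent
= 22 - 8 = 14

14


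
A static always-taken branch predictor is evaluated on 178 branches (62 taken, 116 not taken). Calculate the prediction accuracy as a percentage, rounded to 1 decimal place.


Predictor: always-taken
Correct predictions = 62
Accuracy = 62 / 178 * 100 = 34.8%

34.8


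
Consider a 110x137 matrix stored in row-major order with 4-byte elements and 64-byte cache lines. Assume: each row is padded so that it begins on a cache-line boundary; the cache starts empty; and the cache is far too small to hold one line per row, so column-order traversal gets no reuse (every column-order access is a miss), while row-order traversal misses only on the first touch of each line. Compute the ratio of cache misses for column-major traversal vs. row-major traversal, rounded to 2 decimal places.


Each row occupies 137 * 4 = 548 bytes and starts on a line boundary, so it spans ceil(548 / 64) = 9 cache lines.
Row-major traversal misses (one per line touched): 110 * ceil(137 * 4 / 64) = 990
Column-major traversal misses (no reuse, every access misses): 110 * 137 = 15070
Ratio = 15070 / 990 = 15.22

15.22


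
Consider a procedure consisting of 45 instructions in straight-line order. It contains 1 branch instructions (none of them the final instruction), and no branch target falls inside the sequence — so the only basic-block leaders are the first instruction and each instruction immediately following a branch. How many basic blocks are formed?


With no in-sequence branch targets, the leaders are the first instruction plus the instruction after each branch.
Number of basic blocks = branches + 1
= 1 + 1 = 2

2


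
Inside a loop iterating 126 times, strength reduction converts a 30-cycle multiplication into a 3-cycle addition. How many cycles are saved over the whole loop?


Per-iteration saving = 30 - 3 = 27
Total saved = 126 * 27 = 3402

3402


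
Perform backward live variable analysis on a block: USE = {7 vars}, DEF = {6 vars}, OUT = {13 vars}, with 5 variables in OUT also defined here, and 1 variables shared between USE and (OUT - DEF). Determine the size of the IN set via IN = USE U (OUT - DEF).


OUT - DEF: 13 - 5 = 8
|IN| = |USE| + |OUT - DEF| - |USE ∩ (OUT - DEF)| = 7 + 8 - 1 = 14

14


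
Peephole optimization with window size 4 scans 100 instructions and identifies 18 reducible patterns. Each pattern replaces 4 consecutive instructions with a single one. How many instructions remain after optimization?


Each match removes 3 instructions.
Total removed = 18 * 3 = 54
Remaining = 100 - 54 = 46

46


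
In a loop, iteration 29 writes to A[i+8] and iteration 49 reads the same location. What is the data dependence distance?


Distance = read iteration - write iteration
= 49 - 29 = 20

20


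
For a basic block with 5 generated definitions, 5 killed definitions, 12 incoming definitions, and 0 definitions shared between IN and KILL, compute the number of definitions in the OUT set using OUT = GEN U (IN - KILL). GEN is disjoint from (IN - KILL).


IN - KILL: 12 - 0 = 12 surviving definitions
OUT = GEN + surviving = 5 + 12 = 17

17


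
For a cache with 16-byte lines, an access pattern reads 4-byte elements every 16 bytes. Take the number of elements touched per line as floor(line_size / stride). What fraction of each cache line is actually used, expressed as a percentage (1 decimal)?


Elements per cache line = floor(16 / 16) = 1
Bytes used = 1 * 4 = 4
Utilization = 4 / 16 * 100 = 25.0%

25.0


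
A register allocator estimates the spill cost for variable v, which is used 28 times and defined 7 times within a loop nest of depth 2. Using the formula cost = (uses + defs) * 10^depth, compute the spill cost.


uses + defs = 28 + 7 = 35
10^2 = 100
Spill cost = 35 * 100 = 3500

3500


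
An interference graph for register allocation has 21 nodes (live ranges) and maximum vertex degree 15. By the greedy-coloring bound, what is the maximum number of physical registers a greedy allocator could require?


Greedy coloring never needs more than (max_degree + 1) colors: when coloring a vertex, at most max_degree neighbors are already colored.
Upper bound = 15 + 1 = 16

16


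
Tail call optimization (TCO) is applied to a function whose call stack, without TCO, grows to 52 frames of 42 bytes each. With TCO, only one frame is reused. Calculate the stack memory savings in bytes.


Without TCO: 52 * 42 = 2184 bytes
With TCO: reuse 1 frame = 42 bytes
Savings = 2184 - 42 = 2142

2142


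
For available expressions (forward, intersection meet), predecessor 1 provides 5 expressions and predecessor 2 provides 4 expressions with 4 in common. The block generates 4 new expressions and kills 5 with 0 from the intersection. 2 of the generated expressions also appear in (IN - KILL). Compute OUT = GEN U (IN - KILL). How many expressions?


IN = intersection of predecessors = 4
IN - KILL = 4 - 0 = 4
|OUT| = |GEN| + |IN - KILL| - |GEN ∩ (IN - KILL)| = 4 + 4 - 2 = 6

6


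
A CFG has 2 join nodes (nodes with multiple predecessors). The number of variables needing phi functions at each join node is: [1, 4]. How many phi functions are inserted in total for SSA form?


Total phi functions = sum of phi functions at each join node
= 1 + 4 = 5

5


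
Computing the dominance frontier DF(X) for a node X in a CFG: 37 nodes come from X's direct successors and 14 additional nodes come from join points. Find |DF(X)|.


DF(X) = direct successor contributions + join point contributions
= 37 + 14 = 51

51


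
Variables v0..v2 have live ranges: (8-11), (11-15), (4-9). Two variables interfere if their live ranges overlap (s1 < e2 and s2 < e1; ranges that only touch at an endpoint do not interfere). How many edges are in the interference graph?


Check all pairs for overlapping intervals.
Two intervals (s1,e1) and (s2,e2) overlap if s1 < e2 and s2 < e1.
v0 (8-11) vs v1..v2: overlaps v2 -> 1
v1 (11-15) vs v2: overlaps none -> 0
Total overlapping pairs = 1 + 0 = 1

1


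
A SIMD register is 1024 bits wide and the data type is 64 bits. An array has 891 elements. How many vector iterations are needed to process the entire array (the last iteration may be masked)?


Width = 1024 / 64 = 16 elements per vector op
Iterations = ceil(891 / 16) = 56

56


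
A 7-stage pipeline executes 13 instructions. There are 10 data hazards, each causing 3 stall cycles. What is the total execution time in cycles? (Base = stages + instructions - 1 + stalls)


Base cycles = 7 + 13 - 1 = 19
Total stalls = 10 * 3 = 30
Total = 19 + 30 = 49

49


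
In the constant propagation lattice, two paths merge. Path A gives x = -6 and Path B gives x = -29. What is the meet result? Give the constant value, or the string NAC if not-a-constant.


Meet operation: if both paths give the same constant, result is that constant; if they differ, result is NAC (not-a-constant).
Path A: -6, Path B: -29 -> differ
Result: not-a-constant -> NAC

NAC


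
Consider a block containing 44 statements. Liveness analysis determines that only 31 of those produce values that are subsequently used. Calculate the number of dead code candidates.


Dead code = total statements - live definitions
= 44 - 31 = 13

13


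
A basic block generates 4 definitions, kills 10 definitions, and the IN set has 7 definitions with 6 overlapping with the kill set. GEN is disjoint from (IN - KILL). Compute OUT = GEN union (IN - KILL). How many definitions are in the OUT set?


IN - KILL: 7 - 6 = 1 surviving definitions
OUT = GEN + surviving = 4 + 1 = 5

5


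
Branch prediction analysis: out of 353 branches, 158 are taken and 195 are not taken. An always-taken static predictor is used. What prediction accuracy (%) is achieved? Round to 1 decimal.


Predictor: always-taken
Correct predictions = 158
Accuracy = 158 / 353 * 100 = 44.8%

44.8


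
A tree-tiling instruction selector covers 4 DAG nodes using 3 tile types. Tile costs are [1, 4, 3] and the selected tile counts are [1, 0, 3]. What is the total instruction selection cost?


Total cost = sum(count_i * cost_i)
= 1*1 + 0*4 + 3*3
= 10

10


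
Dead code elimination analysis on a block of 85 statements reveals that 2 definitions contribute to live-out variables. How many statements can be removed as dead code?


Dead code = total statements - live definitions
= 85 - 2 = 83

83


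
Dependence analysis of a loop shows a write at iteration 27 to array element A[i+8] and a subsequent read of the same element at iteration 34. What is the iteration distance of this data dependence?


Distance = read iteration - write iteration
= 34 - 27 = 7

7


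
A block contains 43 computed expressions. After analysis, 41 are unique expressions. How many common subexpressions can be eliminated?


CSE count = total expressions - unique expressions
= 43 - 41 = 2

2


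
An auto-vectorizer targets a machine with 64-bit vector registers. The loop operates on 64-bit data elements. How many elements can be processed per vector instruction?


Width = SIMD bits / data type bits
= 64 / 64 = 1

1


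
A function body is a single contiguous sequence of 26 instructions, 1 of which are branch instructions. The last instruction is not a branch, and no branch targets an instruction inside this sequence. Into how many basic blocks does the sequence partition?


With no in-sequence branch targets, the leaders are the first instruction plus the instruction after each branch.
Number of basic blocks = branches + 1
= 1 + 1 = 2

2


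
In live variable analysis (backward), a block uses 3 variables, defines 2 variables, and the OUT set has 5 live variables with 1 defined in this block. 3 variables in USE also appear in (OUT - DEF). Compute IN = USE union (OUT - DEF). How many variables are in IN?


OUT - DEF: 5 - 1 = 4
|IN| = |USE| + |OUT - DEF| - |USE ∩ (OUT - DEF)| = 3 + 4 - 3 = 4

4


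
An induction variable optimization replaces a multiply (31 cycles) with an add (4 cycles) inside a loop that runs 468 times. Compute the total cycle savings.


Per-iteration saving = 31 - 4 = 27
Total saved = 468 * 27 = 12636

12636


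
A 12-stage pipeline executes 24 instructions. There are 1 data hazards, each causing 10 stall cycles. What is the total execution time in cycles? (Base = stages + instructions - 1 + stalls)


Base cycles = 12 + 24 - 1 = 35
Total stalls = 1 * 10 = 10
Total = 35 + 10 = 45

45


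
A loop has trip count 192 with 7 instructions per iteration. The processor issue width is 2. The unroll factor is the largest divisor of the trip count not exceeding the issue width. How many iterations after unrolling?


Largest divisor of 192 <= 2 is 2
New iterations = 192 / 2 = 96

96


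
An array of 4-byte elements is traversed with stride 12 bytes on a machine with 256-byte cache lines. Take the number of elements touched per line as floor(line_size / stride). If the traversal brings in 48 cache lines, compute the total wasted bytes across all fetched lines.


Elements per line = floor(256 / 12) = 21
Bytes used per line = 21 * 4 = 84
Wasted per line = 256 - 84 = 172
Total wasted = 172 * 48 = 8256

8256


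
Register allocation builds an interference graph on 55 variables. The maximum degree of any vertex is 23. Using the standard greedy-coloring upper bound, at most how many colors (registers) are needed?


Greedy coloring never needs more than (max_degree + 1) colors: when coloring a vertex, at most max_degree neighbors are already colored.
Upper bound = 23 + 1 = 24

24


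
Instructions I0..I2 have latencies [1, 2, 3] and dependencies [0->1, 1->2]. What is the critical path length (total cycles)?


Compute longest path through dependency graph: dist(Ik) = max over predecessors of dist + latency(Ik).
dist(I0) = latency 1 = 1
dist(I1) = dist(I0) + 2 = 1 + 2 = 3
dist(I2) = dist(I1) + 3 = 3 + 3 = 6
Critical path = max dist = 6

6


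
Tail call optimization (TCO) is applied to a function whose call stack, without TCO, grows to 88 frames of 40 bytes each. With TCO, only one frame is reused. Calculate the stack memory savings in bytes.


Without TCO: 88 * 40 = 3520 bytes
With TCO: reuse 1 frame = 40 bytes
Savings = 3520 - 40 = 3480

3480


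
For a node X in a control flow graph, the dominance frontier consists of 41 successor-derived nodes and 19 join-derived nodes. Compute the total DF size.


DF(X) = direct successor contributions + join point contributions
= 41 + 19 = 60

60


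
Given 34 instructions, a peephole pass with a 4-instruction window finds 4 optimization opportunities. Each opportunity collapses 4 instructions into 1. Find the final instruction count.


Each match removes 3 instructions.
Total removed = 4 * 3 = 12
Remaining = 34 - 12 = 22

22


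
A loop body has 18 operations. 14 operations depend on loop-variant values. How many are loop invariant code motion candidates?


Invariant candidates = total - loop-dependent
= 18 - 14 = 4

4


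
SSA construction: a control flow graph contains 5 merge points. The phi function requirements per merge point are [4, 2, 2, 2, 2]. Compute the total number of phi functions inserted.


Total phi functions = sum of phi functions at each join node
= 4 + 2 + 2 + 2 + 2 = 12

12


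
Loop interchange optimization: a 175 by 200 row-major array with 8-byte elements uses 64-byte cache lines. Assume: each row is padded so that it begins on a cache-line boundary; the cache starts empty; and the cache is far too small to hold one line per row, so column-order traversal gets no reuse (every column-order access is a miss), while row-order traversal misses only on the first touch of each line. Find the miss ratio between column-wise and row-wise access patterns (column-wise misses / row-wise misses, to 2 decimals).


Each row occupies 200 * 8 = 1600 bytes and starts on a line boundary, so it spans ceil(1600 / 64) = 25 cache lines.
Row-major traversal misses (one per line touched): 175 * ceil(200 * 8 / 64) = 4375
Column-major traversal misses (no reuse, every access misses): 175 * 200 = 35000
Ratio = 35000 / 4375 = 8.0

8.0


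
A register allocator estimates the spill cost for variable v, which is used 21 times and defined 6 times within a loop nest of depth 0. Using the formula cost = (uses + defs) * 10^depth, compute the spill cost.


uses + defs = 21 + 6 = 27
10^0 = 1
Spill cost = 27 * 1 = 27

27


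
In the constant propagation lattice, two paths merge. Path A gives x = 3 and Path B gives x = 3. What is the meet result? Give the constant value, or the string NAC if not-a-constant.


Meet operation: if both paths give the same constant, result is that constant; if they differ, result is NAC (not-a-constant).
Path A: 3, Path B: 3 -> equal
Result: constant -> 3

3


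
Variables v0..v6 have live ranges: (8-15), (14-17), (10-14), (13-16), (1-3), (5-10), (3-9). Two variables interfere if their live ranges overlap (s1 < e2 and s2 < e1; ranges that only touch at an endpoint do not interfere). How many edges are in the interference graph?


Check all pairs for overlapping intervals.
Two intervals (s1,e1) and (s2,e2) overlap if s1 < e2 and s2 < e1.
v0 (8-15) vs v1..v6: overlaps v1, v2, v3, v5, v6 -> 5
v1 (14-17) vs v2..v6: overlaps v3 -> 1
v2 (10-14) vs v3..v6: overlaps v3 -> 1
v3 (13-16) vs v4..v6: overlaps none -> 0
v4 (1-3) vs v5..v6: overlaps none -> 0
v5 (5-10) vs v6: overlaps v6 -> 1
Total overlapping pairs = 5 + 1 + 1 + 0 + 0 + 1 = 8

8


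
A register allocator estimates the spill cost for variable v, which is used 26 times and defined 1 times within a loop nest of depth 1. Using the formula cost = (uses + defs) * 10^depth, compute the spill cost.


uses + defs = 26 + 1 = 27
10^1 = 10
Spill cost = 27 * 10 = 270

270


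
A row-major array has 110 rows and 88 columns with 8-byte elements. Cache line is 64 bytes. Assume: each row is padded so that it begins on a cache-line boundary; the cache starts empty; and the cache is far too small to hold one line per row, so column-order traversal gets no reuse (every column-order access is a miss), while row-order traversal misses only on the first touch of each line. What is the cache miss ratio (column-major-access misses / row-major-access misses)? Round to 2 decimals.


Each row occupies 88 * 8 = 704 bytes and starts on a line boundary, so it spans ceil(704 / 64) = 11 cache lines.
Row-major traversal misses (one per line touched): 110 * ceil(88 * 8 / 64) = 1210
Column-major traversal misses (no reuse, every access misses): 110 * 88 = 9680
Ratio = 9680 / 1210 = 8.0

8.0


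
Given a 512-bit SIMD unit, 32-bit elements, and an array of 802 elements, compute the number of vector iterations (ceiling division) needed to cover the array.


Width = 512 / 32 = 16 elements per vector op
Iterations = ceil(802 / 16) = 51

51


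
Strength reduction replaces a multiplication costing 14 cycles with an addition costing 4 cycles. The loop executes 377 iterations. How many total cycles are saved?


Per-iteration saving = 14 - 4 = 10
Total saved = 377 * 10 = 3770

3770


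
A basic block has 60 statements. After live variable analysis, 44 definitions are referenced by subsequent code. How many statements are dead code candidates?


Dead code = total statements - live definitions
= 60 - 44 = 16

16


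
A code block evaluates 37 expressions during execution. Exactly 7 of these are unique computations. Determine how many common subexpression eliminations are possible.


CSE count = total expressions - unique expressions
= 37 - 7 = 30

30


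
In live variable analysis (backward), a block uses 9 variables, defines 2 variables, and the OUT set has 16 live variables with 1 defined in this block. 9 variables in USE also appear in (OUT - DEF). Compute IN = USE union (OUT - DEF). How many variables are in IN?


OUT - DEF: 16 - 1 = 15
|IN| = |USE| + |OUT - DEF| - |USE ∩ (OUT - DEF)| = 9 + 15 - 9 = 15

15


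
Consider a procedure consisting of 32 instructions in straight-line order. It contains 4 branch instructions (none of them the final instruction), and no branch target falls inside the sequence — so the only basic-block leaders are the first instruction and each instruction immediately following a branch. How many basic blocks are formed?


With no in-sequence branch targets, the leaders are the first instruction plus the instruction after each branch.
Number of basic blocks = branches + 1
= 4 + 1 = 5

5


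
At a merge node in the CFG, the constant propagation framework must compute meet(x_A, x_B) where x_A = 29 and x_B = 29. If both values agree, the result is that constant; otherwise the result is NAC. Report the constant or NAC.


Meet operation: if both paths give the same constant, result is that constant; if they differ, result is NAC (not-a-constant).
Path A: 29, Path B: 29 -> equal
Result: constant -> 29

29


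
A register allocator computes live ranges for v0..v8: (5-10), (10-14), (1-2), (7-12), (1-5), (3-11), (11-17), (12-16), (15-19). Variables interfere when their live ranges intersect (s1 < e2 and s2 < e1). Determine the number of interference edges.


Check all pairs for overlapping intervals.
Two intervals (s1,e1) and (s2,e2) overlap if s1 < e2 and s2 < e1.
v0 (5-10) vs v1..v8: overlaps v3, v5 -> 2
v1 (10-14) vs v2..v8: overlaps v3, v5, v6, v7 -> 4
v2 (1-2) vs v3..v8: overlaps v4 -> 1
v3 (7-12) vs v4..v8: overlaps v5, v6 -> 2
v4 (1-5) vs v5..v8: overlaps v5 -> 1
v5 (3-11) vs v6..v8: overlaps none -> 0
v6 (11-17) vs v7..v8: overlaps v7, v8 -> 2
v7 (12-16) vs v8: overlaps v8 -> 1
Total overlapping pairs = 2 + 4 + 1 + 2 + 1 + 0 + 2 + 1 = 13

13


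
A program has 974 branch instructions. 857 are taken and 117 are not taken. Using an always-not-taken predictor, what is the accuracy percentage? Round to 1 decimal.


Predictor: always-not-taken
Correct predictions = 117
Accuracy = 117 / 974 * 100 = 12.0%

12.0


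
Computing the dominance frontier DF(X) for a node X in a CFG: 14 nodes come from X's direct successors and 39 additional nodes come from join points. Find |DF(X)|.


DF(X) = direct successor contributions + join point contributions
= 14 + 39 = 53

53


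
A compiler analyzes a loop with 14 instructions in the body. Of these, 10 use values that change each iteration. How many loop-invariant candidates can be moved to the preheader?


Invariant candidates = total - loop-dependent
= 14 - 10 = 4

4


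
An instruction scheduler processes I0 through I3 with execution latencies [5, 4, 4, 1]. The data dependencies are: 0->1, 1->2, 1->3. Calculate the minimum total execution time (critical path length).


Compute longest path through dependency graph: dist(Ik) = max over predecessors of dist + latency(Ik).
dist(I0) = latency 5 = 5
dist(I1) = dist(I0) + 4 = 5 + 4 = 9
dist(I2) = dist(I1) + 4 = 9 + 4 = 13
dist(I3) = dist(I1) + 1 = 9 + 1 = 10
Critical path = max dist = 13

13


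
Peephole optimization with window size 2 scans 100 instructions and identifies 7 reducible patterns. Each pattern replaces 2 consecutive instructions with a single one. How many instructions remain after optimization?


Each match removes 1 instructions.
Total removed = 7 * 1 = 7
Remaining = 100 - 7 = 93

93


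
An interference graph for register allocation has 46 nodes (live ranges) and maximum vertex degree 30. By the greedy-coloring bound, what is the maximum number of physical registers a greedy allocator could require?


Greedy coloring never needs more than (max_degree + 1) colors: when coloring a vertex, at most max_degree neighbors are already colored.
Upper bound = 30 + 1 = 31

31


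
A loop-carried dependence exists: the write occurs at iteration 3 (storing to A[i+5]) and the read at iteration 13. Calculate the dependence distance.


Distance = read iteration - write iteration
= 13 - 3 = 10

10


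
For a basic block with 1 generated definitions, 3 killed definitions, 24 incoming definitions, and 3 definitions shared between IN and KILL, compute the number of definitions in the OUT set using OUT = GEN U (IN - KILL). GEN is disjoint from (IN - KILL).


IN - KILL: 24 - 3 = 21 surviving definitions
OUT = GEN + surviving = 1 + 21 = 22

22


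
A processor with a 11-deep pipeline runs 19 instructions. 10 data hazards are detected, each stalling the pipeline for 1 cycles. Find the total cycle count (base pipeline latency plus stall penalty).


Base cycles = 11 + 19 - 1 = 29
Total stalls = 10 * 1 = 10
Total = 29 + 10 = 39

39


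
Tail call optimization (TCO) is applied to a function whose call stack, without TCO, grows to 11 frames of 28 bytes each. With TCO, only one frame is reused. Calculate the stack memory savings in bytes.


Without TCO: 11 * 28 = 308 bytes
With TCO: reuse 1 frame = 28 bytes
Savings = 308 - 28 = 280

280


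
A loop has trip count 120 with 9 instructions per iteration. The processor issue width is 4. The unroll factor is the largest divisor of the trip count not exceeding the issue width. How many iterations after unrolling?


Largest divisor of 120 <= 4 is 4
New iterations = 120 / 4 = 30

30


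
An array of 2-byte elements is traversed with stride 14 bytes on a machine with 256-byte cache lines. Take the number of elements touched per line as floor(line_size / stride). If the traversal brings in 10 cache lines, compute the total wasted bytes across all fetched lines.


Elements per line = floor(256 / 14) = 18
Bytes used per line = 18 * 2 = 36
Wasted per line = 256 - 36 = 220
Total wasted = 220 * 10 = 2200

2200


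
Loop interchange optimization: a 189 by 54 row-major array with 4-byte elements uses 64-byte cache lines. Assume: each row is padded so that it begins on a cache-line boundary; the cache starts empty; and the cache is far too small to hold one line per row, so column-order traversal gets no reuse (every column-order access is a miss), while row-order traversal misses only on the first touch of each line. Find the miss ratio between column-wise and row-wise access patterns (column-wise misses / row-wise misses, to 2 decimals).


Each row occupies 54 * 4 = 216 bytes and starts on a line boundary, so it spans ceil(216 / 64) = 4 cache lines.
Row-major traversal misses (one per line touched): 189 * ceil(54 * 4 / 64) = 756
Column-major traversal misses (no reuse, every access misses): 189 * 54 = 10206
Ratio = 10206 / 756 = 13.5

13.5


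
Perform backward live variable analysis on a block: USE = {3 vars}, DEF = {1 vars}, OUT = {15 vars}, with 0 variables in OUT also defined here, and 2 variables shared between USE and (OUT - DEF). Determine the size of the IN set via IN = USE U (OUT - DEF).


OUT - DEF: 15 - 0 = 15
|IN| = |USE| + |OUT - DEF| - |USE ∩ (OUT - DEF)| = 3 + 15 - 2 = 16

16


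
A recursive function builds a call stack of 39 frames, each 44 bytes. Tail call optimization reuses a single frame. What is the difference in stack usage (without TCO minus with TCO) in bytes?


Without TCO: 39 * 44 = 1716 bytes
With TCO: reuse 1 frame = 44 bytes
Savings = 1716 - 44 = 1672

1672


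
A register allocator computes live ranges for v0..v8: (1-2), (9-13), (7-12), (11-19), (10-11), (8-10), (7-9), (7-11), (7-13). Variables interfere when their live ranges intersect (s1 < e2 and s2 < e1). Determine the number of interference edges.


Check all pairs for overlapping intervals.
Two intervals (s1,e1) and (s2,e2) overlap if s1 < e2 and s2 < e1.
v0 (1-2) vs v1..v8: overlaps none -> 0
v1 (9-13) vs v2..v8: overlaps v2, v3, v4, v5, v7, v8 -> 6
v2 (7-12) vs v3..v8: overlaps v3, v4, v5, v6, v7, v8 -> 6
v3 (11-19) vs v4..v8: overlaps v8 -> 1
v4 (10-11) vs v5..v8: overlaps v7, v8 -> 2
v5 (8-10) vs v6..v8: overlaps v6, v7, v8 -> 3
v6 (7-9) vs v7..v8: overlaps v7, v8 -> 2
v7 (7-11) vs v8: overlaps v8 -> 1
Total overlapping pairs = 0 + 6 + 6 + 1 + 2 + 3 + 2 + 1 = 21

21


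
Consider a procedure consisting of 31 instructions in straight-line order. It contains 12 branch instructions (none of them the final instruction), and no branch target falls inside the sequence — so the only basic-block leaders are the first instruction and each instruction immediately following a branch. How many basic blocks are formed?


With no in-sequence branch targets, the leaders are the first instruction plus the instruction after each branch.
Number of basic blocks = branches + 1
= 12 + 1 = 13

13


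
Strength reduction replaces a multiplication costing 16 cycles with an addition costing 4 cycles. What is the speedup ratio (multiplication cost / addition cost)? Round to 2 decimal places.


Ratio = mult_cost / add_cost = 16 / 4 = 4.0

4.0


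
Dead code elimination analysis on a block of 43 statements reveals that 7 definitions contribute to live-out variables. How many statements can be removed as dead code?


Dead code = total statements - live definitions
= 43 - 7 = 36

36


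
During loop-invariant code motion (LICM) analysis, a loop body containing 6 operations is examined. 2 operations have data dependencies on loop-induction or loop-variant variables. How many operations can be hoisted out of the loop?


Invariant candidates = total - loop-dependent
= 6 - 2 = 4

4


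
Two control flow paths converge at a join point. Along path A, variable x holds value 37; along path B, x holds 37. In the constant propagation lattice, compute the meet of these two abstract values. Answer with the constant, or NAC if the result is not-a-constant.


Meet operation: if both paths give the same constant, result is that constant; if they differ, result is NAC (not-a-constant).
Path A: 37, Path B: 37 -> equal
Result: constant -> 37

37


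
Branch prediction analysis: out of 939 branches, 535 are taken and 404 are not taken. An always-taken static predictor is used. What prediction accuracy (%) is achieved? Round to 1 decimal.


Predictor: always-taken
Correct predictions = 535
Accuracy = 535 / 939 * 100 = 57.0%

57.0


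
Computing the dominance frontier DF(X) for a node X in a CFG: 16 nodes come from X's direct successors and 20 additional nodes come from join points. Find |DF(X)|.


DF(X) = direct successor contributions + join point contributions
= 16 + 20 = 36

36


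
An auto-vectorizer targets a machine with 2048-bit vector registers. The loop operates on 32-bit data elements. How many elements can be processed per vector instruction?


Width = SIMD bits / data type bits
= 2048 / 32 = 64

64


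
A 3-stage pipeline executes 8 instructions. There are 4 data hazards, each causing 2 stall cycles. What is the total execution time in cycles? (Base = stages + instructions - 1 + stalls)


Base cycles = 3 + 8 - 1 = 10
Total stalls = 4 * 2 = 8
Total = 10 + 8 = 18

18


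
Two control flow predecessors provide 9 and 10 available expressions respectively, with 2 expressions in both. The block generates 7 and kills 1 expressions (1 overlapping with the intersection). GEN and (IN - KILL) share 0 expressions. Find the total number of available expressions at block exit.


IN = intersection of predecessors = 2
IN - KILL = 2 - 1 = 1
|OUT| = |GEN| + |IN - KILL| - |GEN ∩ (IN - KILL)| = 7 + 1 - 0 = 8

8


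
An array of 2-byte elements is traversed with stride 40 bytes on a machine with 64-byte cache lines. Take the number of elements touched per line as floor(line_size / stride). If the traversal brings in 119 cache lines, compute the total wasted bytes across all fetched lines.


Elements per line = floor(64 / 40) = 1
Bytes used per line = 1 * 2 = 2
Wasted per line = 64 - 2 = 62
Total wasted = 62 * 119 = 7378

7378


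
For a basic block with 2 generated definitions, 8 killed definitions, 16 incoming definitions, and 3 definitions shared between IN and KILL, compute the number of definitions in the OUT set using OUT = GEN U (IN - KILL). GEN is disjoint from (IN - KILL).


IN - KILL: 16 - 3 = 13 surviving definitions
OUT = GEN + surviving = 2 + 13 = 15

15


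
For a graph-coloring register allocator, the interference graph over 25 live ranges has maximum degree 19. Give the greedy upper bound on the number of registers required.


Greedy coloring never needs more than (max_degree + 1) colors: when coloring a vertex, at most max_degree neighbors are already colored.
Upper bound = 19 + 1 = 20

20


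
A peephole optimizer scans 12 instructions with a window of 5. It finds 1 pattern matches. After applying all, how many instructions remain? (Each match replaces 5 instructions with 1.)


Each match removes 4 instructions.
Total removed = 1 * 4 = 4
Remaining = 12 - 4 = 8

8


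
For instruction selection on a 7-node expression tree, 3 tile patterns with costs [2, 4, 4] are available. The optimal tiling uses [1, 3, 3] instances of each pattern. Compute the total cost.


Total cost = sum(count_i * cost_i)
= 1*2 + 3*4 + 3*4
= 26

26
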